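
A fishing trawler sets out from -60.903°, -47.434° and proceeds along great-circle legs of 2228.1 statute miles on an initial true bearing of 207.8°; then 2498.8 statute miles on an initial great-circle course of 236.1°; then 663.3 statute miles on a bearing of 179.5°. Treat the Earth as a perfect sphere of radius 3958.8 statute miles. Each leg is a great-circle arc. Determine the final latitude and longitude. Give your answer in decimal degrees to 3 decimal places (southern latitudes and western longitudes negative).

Apply the spherical direct solution leg by leg, carrying full precision between legs.
Leg 1: from (-60.903°, -47.434°), δ = 2228.1/3958.8 = 0.562822 rad, θ = 207.8° → φ = -75.590°, λ = -137.697°.
Leg 2: from (-75.590°, -137.697°), δ = 2498.8/3958.8 = 0.631201 rad, θ = 236.1° → φ = -59.749°, λ = 118.771°.
Leg 3: from (-59.749°, 118.771°), δ = 663.3/3958.8 = 0.167551 rad, θ = 179.5° → φ = -69.349°, λ = 119.008°.

latitude -69.349°, longitude 119.008°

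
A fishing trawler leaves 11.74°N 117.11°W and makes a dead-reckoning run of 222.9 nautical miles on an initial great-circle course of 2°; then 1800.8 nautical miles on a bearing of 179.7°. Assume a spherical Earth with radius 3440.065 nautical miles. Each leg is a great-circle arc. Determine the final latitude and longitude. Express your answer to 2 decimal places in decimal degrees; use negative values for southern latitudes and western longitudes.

latitude -14.54°, longitude -116.82°

Apply the spherical direct solution leg by leg, carrying full precision between legs.
Leg 1: from (11.74°, -117.11°), δ = 222.9/3440.065 = 0.064795 rad, θ = 2° → φ = 15.45°, λ = -116.98°.
Leg 2: from (15.45°, -116.98°), δ = 1800.8/3440.065 = 0.523478 rad, θ = 179.7° → φ = -14.54°, λ = -116.82°.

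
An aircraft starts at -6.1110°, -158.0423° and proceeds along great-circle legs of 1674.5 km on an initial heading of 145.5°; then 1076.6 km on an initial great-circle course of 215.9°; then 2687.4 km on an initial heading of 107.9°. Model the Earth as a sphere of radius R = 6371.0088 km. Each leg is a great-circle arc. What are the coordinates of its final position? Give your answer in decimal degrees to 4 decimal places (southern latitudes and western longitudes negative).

Apply the spherical direct solution leg by leg, carrying full precision between legs.
Leg 1: from (-6.1110°, -158.0423°), δ = 1674.5/6371.0088 = 0.262831 rad, θ = 145.5° → φ = -18.4033°, λ = -149.1201°.
Leg 2: from (-18.4033°, -149.1201°), δ = 1076.6/6371.0088 = 0.168984 rad, θ = 215.9° → φ = -26.1341°, λ = -155.4266°.
Leg 3: from (-26.1341°, -155.4266°), δ = 2687.4/6371.0088 = 0.421817 rad, θ = 107.9° → φ = -30.9865°, λ = -128.3966°.

latitude -30.9865°, longitude -128.3966°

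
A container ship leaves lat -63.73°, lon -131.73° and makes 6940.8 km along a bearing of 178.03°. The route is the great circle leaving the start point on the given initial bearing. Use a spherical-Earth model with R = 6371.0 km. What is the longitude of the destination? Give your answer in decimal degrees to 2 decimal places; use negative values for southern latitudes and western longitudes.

Angular distance δ = d/R = 6940.8 / 6371 = 1.089437 rad.
Converting: φ₁ = -1.112298 rad, θ = 3.107210 rad.
sin φ₂ = sin φ₁ cos δ + cos φ₁ sin δ cos θ = (-0.896718)(0.462985) + (0.442602)(0.886366)(-0.999409) = -0.807242
φ₂ = asin(-0.807242) = -0.939465 rad = -53.83°.
Δλ = atan2( sin θ sin δ cos φ₁ , cos δ − sin φ₁ sin φ₂ ) = atan2(0.013486, -0.260884) = 3.089945 rad = 177.04°.
λ₂ = -131.73° + 177.04° = 45.31°.

longitude 45.31°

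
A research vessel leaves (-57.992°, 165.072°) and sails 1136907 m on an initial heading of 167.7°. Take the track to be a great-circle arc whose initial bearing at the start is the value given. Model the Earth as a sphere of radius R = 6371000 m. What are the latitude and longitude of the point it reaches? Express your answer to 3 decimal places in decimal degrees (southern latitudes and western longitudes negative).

Central angle δ = d/R = 0.178450 rad.
Start latitude φ₁ = -1.012151 rad; initial bearing θ = 2.926917 rad.
Destination latitude: φ₂ = arcsin( sin φ₁ cos δ + cos φ₁ sin δ cos θ ) = arcsin(-0.926433) = -67.885°.
Then Δλ = atan2(0.020043, 0.198529) = 0.100616 rad, from sin θ sin δ cos φ₁ over cos δ − sin φ₁ sin φ₂.
Hence λ₂ = 165.072° + 5.765° = 170.837°.

latitude -67.885°, longitude 170.837°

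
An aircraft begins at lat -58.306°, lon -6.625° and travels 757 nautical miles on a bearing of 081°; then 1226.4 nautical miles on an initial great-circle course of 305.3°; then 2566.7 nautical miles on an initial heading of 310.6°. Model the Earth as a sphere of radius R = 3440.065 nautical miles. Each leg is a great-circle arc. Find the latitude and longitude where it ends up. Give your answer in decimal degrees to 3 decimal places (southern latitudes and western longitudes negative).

latitude -7.739°, longitude -38.118°

Apply the spherical direct solution leg by leg, carrying full precision between legs.
Leg 1: from (-58.306°, -6.625°), δ = 757/3440.065 = 0.220054 rad, θ = 81° → φ = -54.332°, λ = 15.075°.
Leg 2: from (-54.332°, 15.075°), δ = 1226.4/3440.065 = 0.356505 rad, θ = 305.3° → φ = -40.071°, λ = -6.777°.
Leg 3: from (-40.071°, -6.777°), δ = 2566.7/3440.065 = 0.746120 rad, θ = 310.6° → φ = -7.739°, λ = -38.118°.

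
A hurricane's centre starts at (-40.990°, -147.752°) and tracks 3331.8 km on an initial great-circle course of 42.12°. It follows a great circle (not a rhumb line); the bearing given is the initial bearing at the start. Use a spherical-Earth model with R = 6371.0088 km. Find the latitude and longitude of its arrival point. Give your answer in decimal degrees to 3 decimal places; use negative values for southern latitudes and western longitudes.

latitude -16.776°, longitude -127.273°

Angular distance δ = d/R = 3331.8 / 6371.0088 = 0.522963 rad.
With φ₁ = -40.990° = -0.715410 rad and θ = 42.12° = 0.735133 rad:
sin φ₂ = sin φ₁ cos δ + cos φ₁ sin δ cos θ = (-0.655927)(0.866343) + (0.754824)(0.499449)(0.741742) = -0.288624
φ₂ = asin(-0.288624) = -0.292790 rad = -16.776°.
Then Δλ = atan2(0.252846, 0.677027) = 0.357424 rad, from sin θ sin δ cos φ₁ over cos δ − sin φ₁ sin φ₂.
Hence λ₂ = -147.752° + 20.479° = -127.273°.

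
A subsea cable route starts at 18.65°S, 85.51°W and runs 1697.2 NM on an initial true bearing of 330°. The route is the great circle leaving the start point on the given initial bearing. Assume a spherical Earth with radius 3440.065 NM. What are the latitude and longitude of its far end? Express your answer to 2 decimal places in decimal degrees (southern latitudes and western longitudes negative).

Central angle δ = d/R = 0.493363 rad.
Start latitude φ₁ = -0.325504 rad; initial bearing θ = 5.759587 rad.
sin φ₂ = sin φ₁ cos δ + cos φ₁ sin δ cos θ = (-0.319786)(0.880745) + (0.947490)(0.473590)(0.866025) = 0.106954
φ₂ = asin(0.106954) = 0.107159 rad = 6.14°.
Δλ = atan2( sin θ sin δ cos φ₁ , cos δ − sin φ₁ sin φ₂ ) = atan2(-0.224361, 0.914948) = -0.240472 rad = -13.78°.
λ₂ = λ₁ + Δλ = -99.29°.

latitude 6.14°, longitude -99.29°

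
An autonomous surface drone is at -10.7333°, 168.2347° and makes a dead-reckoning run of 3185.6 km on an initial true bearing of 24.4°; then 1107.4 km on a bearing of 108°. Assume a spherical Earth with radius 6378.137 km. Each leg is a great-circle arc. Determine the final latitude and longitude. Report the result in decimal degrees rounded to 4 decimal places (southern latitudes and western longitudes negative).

Apply the spherical direct solution leg by leg, carrying full precision between legs.
Leg 1: from (-10.7333°, 168.2347°), δ = 3185.6/6378.137 = 0.499456 rad, θ = 24.4° → φ = 15.3700°, λ = -179.9244°.
Leg 2: from (15.3700°, -179.9244°), δ = 1107.4/6378.137 = 0.173624 rad, θ = 108° → φ = 12.0985°, λ = -170.2511°.

latitude 12.0985°, longitude -170.2511°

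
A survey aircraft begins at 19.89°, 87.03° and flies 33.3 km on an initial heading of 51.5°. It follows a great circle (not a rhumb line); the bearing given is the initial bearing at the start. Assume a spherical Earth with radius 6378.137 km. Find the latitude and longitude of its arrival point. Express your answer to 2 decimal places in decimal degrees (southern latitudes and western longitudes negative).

latitude 20.08°, longitude 87.28°

Central angle δ = d/R = 0.005221 rad.
Converting: φ₁ = 0.347146 rad, θ = 0.898845 rad.
sin φ₂ = sin φ₁ cos δ + cos φ₁ sin δ cos θ = (0.340215)(0.999986) + (0.940348)(0.005221)(0.622515) = 0.343267
φ₂ = asin(0.343267) = 0.350393 rad = 20.08°.
Then Δλ = atan2(0.003842, 0.883202) = 0.004350 rad, from sin θ sin δ cos φ₁ over cos δ − sin φ₁ sin φ₂.
Hence λ₂ = 87.03° + 0.25° = 87.28°.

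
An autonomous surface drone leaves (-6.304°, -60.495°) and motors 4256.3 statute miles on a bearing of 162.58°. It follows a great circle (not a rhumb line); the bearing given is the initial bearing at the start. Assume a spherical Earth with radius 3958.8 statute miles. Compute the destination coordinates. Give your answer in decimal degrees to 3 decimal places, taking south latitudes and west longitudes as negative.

latitude -62.432°, longitude -25.812°

δ = 4256.3/3958.8 = 1.075149 rad (61.6015°).
Converting: φ₁ = -0.110026 rad, θ = 2.837556 rad.
Applying the spherical law of cosines for sides, sin φ₂ = sin φ₁ cos δ + cos φ₁ sin δ cos θ = -0.886464, so φ₂ = -62.432°.
Then Δλ = atan2(0.261755, 0.378264) = 0.605330 rad, from sin θ sin δ cos φ₁ over cos δ − sin φ₁ sin φ₂.
λ₂ = λ₁ + Δλ = -25.812°.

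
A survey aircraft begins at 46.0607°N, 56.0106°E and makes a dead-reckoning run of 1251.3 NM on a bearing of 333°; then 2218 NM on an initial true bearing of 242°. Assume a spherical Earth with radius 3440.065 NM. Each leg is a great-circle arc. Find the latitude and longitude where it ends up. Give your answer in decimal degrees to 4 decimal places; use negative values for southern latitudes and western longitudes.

latitude 35.9190°, longitude -5.9526°

Apply the spherical direct solution leg by leg, carrying full precision between legs.
Leg 1: from (46.0607°, 56.0106°), δ = 1251.3/3440.065 = 0.363743 rad, θ = 333° → φ = 63.2432°, λ = 34.9861°.
Leg 2: from (63.2432°, 34.9861°), δ = 2218/3440.065 = 0.644755 rad, θ = 242° → φ = 35.9190°, λ = -5.9526°.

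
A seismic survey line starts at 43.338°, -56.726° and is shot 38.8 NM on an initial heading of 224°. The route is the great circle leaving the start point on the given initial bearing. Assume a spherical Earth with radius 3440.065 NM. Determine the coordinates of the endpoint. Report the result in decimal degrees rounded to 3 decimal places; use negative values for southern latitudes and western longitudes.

δ = 38.8/3440.065 = 0.011279 rad (0.6462°).
Converting: φ₁ = 0.756391 rad, θ = 3.909538 rad.
sin φ₂ = sin φ₁ cos δ + cos φ₁ sin δ cos θ = (0.686301)(0.999936) + (0.727318)(0.011279)(-0.719340) = 0.680356
φ₂ = asin(0.680356) = 0.748249 rad = 42.871°.
Then Δλ = atan2(-0.005698, 0.533007) = -0.010691 rad, from sin θ sin δ cos φ₁ over cos δ − sin φ₁ sin φ₂.
Hence λ₂ = -56.726° + -0.613° = -57.339°.

latitude 42.871°, longitude -57.339°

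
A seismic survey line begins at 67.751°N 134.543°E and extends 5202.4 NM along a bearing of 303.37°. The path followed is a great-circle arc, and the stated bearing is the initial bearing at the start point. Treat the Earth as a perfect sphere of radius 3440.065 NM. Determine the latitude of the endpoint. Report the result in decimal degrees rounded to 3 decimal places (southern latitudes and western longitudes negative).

The arc subtends δ = 5202.4/3440.065 = 1.512297 rad at the centre.
Converting: φ₁ = 1.182478 rad, θ = 5.294805 rad.
Destination latitude: φ₂ = arcsin( sin φ₁ cos δ + cos φ₁ sin δ cos θ ) = arcsin(0.262021) = 15.190°.
Δλ = atan2( sin θ sin δ cos φ₁ , cos δ − sin φ₁ sin φ₂ ) = atan2(-0.315669, -0.184047) = -2.098651 rad = -120.244°.
λ₂ = 134.543° + -120.244° = 14.299°.

latitude 15.190°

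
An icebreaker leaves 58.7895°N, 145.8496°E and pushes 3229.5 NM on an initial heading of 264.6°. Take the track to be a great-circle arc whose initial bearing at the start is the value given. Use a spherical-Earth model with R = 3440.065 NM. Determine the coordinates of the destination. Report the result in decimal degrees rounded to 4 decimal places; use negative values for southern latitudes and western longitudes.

Central angle δ = d/R = 0.938790 rad.
With φ₁ = 58.7895° = 1.026070 rad and θ = 264.6° = 4.618141 rad:
sin φ₂ = sin φ₁ cos δ + cos φ₁ sin δ cos θ = (0.855269)(0.590764) + (0.518184)(0.806844)(-0.094108) = 0.465917
φ₂ = asin(0.465917) = 0.484670 rad = 27.7696°.
Δλ = atan2( sin θ sin δ cos φ₁ , cos δ − sin φ₁ sin φ₂ ) = atan2(-0.416238, 0.192280) = -1.138051 rad = -65.2055°.
λ₂ = 145.8496° + -65.2055° = 80.6441°.

latitude 27.7696°, longitude 80.6441°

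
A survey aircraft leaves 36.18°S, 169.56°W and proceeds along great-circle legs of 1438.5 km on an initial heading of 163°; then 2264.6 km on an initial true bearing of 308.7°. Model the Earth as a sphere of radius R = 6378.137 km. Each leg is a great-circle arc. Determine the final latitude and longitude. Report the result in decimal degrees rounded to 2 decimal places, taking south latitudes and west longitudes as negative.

latitude -33.85°, longitude 177.02°

Apply the spherical direct solution leg by leg, carrying full precision between legs.
Leg 1: from (-36.18°, -169.56°), δ = 1438.5/6378.137 = 0.225536 rad, θ = 163° → φ = -48.42°, λ = -163.91°.
Leg 2: from (-48.42°, -163.91°), δ = 2264.6/6378.137 = 0.355057 rad, θ = 308.7° → φ = -33.85°, λ = 177.02°.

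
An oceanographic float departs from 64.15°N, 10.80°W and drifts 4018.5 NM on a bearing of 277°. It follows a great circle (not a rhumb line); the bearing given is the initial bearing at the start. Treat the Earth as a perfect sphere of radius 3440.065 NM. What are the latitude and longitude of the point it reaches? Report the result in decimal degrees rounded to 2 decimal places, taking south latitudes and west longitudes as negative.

The arc subtends δ = 4018.5/3440.065 = 1.168147 rad at the centre.
With φ₁ = 64.15° = 1.119629 rad and θ = 277° = 4.834562 rad:
Applying the spherical law of cosines for sides, sin φ₂ = sin φ₁ cos δ + cos φ₁ sin δ cos θ = 0.401535, so φ₂ = 23.67°.
Δλ = atan2( sin θ sin δ cos φ₁ , cos δ − sin φ₁ sin φ₂ ) = atan2(-0.398156, 0.030501) = -1.494341 rad = -85.62°.
λ₂ = -10.80° + -85.62° = -96.42°.

latitude 23.67°, longitude -96.42°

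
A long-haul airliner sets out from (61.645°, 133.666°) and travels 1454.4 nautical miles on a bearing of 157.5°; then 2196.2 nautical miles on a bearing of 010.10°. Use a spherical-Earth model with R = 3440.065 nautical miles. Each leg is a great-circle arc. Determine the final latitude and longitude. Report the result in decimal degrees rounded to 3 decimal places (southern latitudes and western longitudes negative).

latitude 73.546°, longitude 166.892°

Apply the spherical direct solution leg by leg, carrying full precision between legs.
Leg 1: from (61.645°, 133.666°), δ = 1454.4/3440.065 = 0.422783 rad, θ = 157.5° → φ = 38.499°, λ = 145.240°.
Leg 2: from (38.499°, 145.240°), δ = 2196.2/3440.065 = 0.638418 rad, θ = 10.1° → φ = 73.546°, λ = 166.892°.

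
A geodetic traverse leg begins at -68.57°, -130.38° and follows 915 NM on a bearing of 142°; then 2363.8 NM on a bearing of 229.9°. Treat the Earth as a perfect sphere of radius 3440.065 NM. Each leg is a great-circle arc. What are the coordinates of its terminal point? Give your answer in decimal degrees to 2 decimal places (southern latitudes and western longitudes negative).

Apply the spherical direct solution leg by leg, carrying full precision between legs.
Leg 1: from (-68.57°, -130.38°), δ = 915/3440.065 = 0.265983 rad, θ = 142° → φ = -76.86°, λ = -85.00°.
Leg 2: from (-76.86°, -85.00°), δ = 2363.8/3440.065 = 0.687138 rad, θ = 229.9° → φ = -57.75°, λ = 160.40°.

latitude -57.75°, longitude 160.40°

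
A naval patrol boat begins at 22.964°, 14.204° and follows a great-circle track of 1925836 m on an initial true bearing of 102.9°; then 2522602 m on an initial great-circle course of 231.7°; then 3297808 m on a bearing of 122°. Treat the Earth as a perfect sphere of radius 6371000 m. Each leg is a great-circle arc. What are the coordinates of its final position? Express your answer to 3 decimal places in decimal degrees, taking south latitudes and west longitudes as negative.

Apply the spherical direct solution leg by leg, carrying full precision between legs.
Leg 1: from (22.964°, 14.204°), δ = 1925836/6371000 = 0.302282 rad, θ = 102.9° → φ = 18.136°, λ = 31.984°.
Leg 2: from (18.136°, 31.984°), δ = 2522602/6371000 = 0.395951 rad, θ = 231.7° → φ = 3.441°, λ = 14.332°.
Leg 3: from (3.441°, 14.332°), δ = 3297808/6371000 = 0.517628 rad, θ = 122° → φ = -12.098°, λ = 39.747°.

latitude -12.098°, longitude 39.747°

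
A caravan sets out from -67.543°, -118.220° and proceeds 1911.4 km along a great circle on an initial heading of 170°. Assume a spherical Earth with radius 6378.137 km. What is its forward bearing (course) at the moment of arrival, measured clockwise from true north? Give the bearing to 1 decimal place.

δ = 1911.4/6378.137 = 0.299680 rad (17.1704°).
With φ₁ = -67.543° = -1.178848 rad and θ = 170° = 2.967060 rad:
sin φ₂ = sin φ₁ cos δ + cos φ₁ sin δ cos θ = (-0.924166)(0.955431) + (0.381990)(0.295214)(-0.984808) = -0.994033
φ₂ = asin(-0.994033) = -1.461500 rad = -83.738°.
For the longitude increment, Δλ = atan2( sin θ sin δ cos φ₁, cos δ − sin φ₁ sin φ₂ ) = atan2(0.019582, 0.036779) = 28.032°.
λ₂ = -118.220° + 28.032° = -90.188°.
The forward bearing on arrival equals the back-azimuth from the destination plus 180°.
Back-azimuth from P₂ (-83.7°, -90.2°) to P₁ (-67.5°, -118.2°), with Δλ' = λ₁ − λ₂ = -28.0°: atan2( sin Δλ' cos φ₁ , cos φ₂ sin φ₁ − sin φ₂ cos φ₁ cos Δλ' ) = 322.5°.
Final bearing = (322.5° + 180°) mod 360° = 142.5°.

final bearing 142.5°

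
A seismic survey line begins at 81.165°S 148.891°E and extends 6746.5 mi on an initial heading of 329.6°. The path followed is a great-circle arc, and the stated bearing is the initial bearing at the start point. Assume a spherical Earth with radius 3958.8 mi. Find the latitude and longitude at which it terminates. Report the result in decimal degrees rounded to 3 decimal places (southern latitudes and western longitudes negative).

latitude 15.231°, longitude 117.572°

The arc subtends δ = 6746.5/3958.8 = 1.704178 rad at the centre.
Start latitude φ₁ = -1.416596 rad; initial bearing θ = 5.752605 rad.
Applying the spherical law of cosines for sides, sin φ₂ = sin φ₁ cos δ + cos φ₁ sin δ cos θ = 0.262705, so φ₂ = 15.231°.
For the longitude increment, Δλ = atan2( sin θ sin δ cos φ₁, cos δ − sin φ₁ sin φ₂ ) = atan2(-0.077031, 0.126601) = -31.319°.
λ₂ = λ₁ + Δλ = 117.572°.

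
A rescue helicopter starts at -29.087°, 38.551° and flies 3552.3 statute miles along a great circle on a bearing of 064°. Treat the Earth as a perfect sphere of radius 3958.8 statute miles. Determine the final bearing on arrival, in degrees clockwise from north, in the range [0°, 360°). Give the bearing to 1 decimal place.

δ = 3552.3/3958.8 = 0.897317 rad (51.4125°).
Converting: φ₁ = -0.507664 rad, θ = 1.117011 rad.
Destination latitude: φ₂ = arcsin( sin φ₁ cos δ + cos φ₁ sin δ cos θ ) = arcsin(-0.003767) = -0.216°.
For the longitude increment, Δλ = atan2( sin θ sin δ cos φ₁, cos δ − sin φ₁ sin φ₂ ) = atan2(0.613945, 0.621878) = 44.632°.
λ₂ = λ₁ + Δλ = 83.183°.
The forward bearing on arrival equals the back-azimuth from the destination plus 180°.
Back-azimuth from P₂ (-0.2°, 83.2°) to P₁ (-29.1°, 38.6°), with Δλ' = λ₁ − λ₂ = -44.6°: atan2( sin Δλ' cos φ₁ , cos φ₂ sin φ₁ − sin φ₂ cos φ₁ cos Δλ' ) = 231.8°.
Final bearing = (231.8° + 180°) mod 360° = 51.8°.

final bearing 51.8°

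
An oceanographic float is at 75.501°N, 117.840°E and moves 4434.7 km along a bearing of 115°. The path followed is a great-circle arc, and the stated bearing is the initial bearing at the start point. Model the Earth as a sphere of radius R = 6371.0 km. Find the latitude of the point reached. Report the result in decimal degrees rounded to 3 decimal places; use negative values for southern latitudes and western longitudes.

Angular distance δ = d/R = 4434.7 / 6371 = 0.696076 rad.
With φ₁ = 75.501° = 1.317741 rad and θ = 115° = 2.007129 rad:
Applying the spherical law of cosines for sides, sin φ₂ = sin φ₁ cos δ + cos φ₁ sin δ cos θ = 0.675080, so φ₂ = 42.460°.
For the longitude increment, Δλ = atan2( sin θ sin δ cos φ₁, cos δ − sin φ₁ sin φ₂ ) = atan2(0.145495, 0.113784) = 51.973°.
λ₂ = λ₁ + Δλ = 169.813°.

latitude 42.460°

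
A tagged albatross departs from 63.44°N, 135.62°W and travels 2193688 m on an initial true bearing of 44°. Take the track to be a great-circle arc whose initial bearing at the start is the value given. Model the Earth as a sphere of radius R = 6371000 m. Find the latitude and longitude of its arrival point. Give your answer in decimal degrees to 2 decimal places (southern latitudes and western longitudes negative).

latitude 71.90°, longitude -86.60°

Angular distance δ = d/R = 2193688 / 6371000 = 0.344324 rad.
With φ₁ = 63.44° = 1.107237 rad and θ = 44° = 0.767945 rad:
Applying the spherical law of cosines for sides, sin φ₂ = sin φ₁ cos δ + cos φ₁ sin δ cos θ = 0.950538, so φ₂ = 71.90°.
Δλ = atan2( sin θ sin δ cos φ₁ , cos δ − sin φ₁ sin φ₂ ) = atan2(0.104848, 0.091079) = 0.855560 rad = 49.02°.
λ₂ = -135.62° + 49.02° = -86.60°.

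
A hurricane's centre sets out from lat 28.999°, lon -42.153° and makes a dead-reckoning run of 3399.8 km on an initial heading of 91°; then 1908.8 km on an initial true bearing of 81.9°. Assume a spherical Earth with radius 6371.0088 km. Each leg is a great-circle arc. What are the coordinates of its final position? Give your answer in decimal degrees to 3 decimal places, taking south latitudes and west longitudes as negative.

latitude 25.424°, longitude 10.607°

Apply the spherical direct solution leg by leg, carrying full precision between legs.
Leg 1: from (28.999°, -42.153°), δ = 3399.8/6371.0088 = 0.533636 rad, θ = 91° → φ = 24.181°, λ = -8.269°.
Leg 2: from (24.181°, -8.269°), δ = 1908.8/6371.0088 = 0.299607 rad, θ = 81.9° → φ = 25.424°, λ = 10.607°.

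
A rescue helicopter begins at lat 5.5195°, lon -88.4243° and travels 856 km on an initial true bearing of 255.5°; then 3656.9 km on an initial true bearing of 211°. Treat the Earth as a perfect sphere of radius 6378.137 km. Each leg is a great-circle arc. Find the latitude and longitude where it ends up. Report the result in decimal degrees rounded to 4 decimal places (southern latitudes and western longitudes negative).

Apply the spherical direct solution leg by leg, carrying full precision between legs.
Leg 1: from (5.5195°, -88.4243°), δ = 856/6378.137 = 0.134208 rad, θ = 255.5° → φ = 3.5530°, λ = -95.8820°.
Leg 2: from (3.5530°, -95.8820°), δ = 3656.9/6378.137 = 0.573349 rad, θ = 211° → φ = -24.3314°, λ = -113.7374°.

latitude -24.3314°, longitude -113.7374°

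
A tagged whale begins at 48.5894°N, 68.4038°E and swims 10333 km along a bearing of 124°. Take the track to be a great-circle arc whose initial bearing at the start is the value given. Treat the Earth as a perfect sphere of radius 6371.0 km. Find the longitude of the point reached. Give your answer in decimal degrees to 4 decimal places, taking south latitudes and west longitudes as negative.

longitude 133.4616°

δ = 10333/6371 = 1.621880 rad (92.9269°).
Converting: φ₁ = 0.848045 rad, θ = 2.164208 rad.
sin φ₂ = sin φ₁ cos δ + cos φ₁ sin δ cos θ = (0.749989)(-0.051062) + (0.661451)(0.998695)(-0.559193) = -0.407692
φ₂ = asin(-0.407692) = -0.419925 rad = -24.0599°.
Δλ = atan2( sin θ sin δ cos φ₁ , cos δ − sin φ₁ sin φ₂ ) = atan2(0.547652, 0.254702) = 1.135472 rad = 65.0578°.
Hence λ₂ = 68.4038° + 65.0578° = 133.4616°.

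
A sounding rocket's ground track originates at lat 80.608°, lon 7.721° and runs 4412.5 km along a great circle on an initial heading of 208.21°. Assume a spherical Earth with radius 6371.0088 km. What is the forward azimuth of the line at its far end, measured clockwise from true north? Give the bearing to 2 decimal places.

final bearing 185.95°

Central angle δ = d/R = 0.692590 rad.
With φ₁ = 80.608° = 1.406875 rad and θ = 208.21° = 3.633950 rad:
Applying the spherical law of cosines for sides, sin φ₂ = sin φ₁ cos δ + cos φ₁ sin δ cos θ = 0.667454, so φ₂ = 41.871°.
Then Δλ = atan2(-0.049256, 0.111088) = -0.417352 rad, from sin θ sin δ cos φ₁ over cos δ − sin φ₁ sin φ₂.
λ₂ = 7.721° + -23.912° = -16.191°.
The forward bearing on arrival equals the back-azimuth from the destination plus 180°.
Back-azimuth from P₂ (41.87°, -16.19°) to P₁ (80.61°, 7.72°), with Δλ' = λ₁ − λ₂ = 23.91°: atan2( sin Δλ' cos φ₁ , cos φ₂ sin φ₁ − sin φ₂ cos φ₁ cos Δλ' ) = 5.95°.
Final bearing = (5.95° + 180°) mod 360° = 185.95°.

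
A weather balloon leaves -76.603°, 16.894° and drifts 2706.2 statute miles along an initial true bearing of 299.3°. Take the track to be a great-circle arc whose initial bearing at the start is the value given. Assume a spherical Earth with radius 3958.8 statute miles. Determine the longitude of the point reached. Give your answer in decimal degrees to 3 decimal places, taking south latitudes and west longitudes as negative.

δ = 2706.2/3958.8 = 0.683591 rad (39.1669°).
Start latitude φ₁ = -1.336975 rad; initial bearing θ = 5.223770 rad.
Destination latitude: φ₂ = arcsin( sin φ₁ cos δ + cos φ₁ sin δ cos θ ) = arcsin(-0.682598) = -43.047°.
Δλ = atan2( sin θ sin δ cos φ₁ , cos δ − sin φ₁ sin φ₂ ) = atan2(-0.127615, 0.111287) = -0.853639 rad = -48.910°.
Hence λ₂ = 16.894° + -48.910° = -32.016°.

longitude -32.016°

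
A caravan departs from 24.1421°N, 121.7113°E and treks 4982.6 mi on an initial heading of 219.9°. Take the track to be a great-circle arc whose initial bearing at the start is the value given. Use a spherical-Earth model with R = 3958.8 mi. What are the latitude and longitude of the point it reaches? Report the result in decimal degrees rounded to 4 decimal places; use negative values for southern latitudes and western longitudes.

Angular distance δ = d/R = 4982.6 / 3958.8 = 1.258614 rad.
Start latitude φ₁ = 0.421359 rad; initial bearing θ = 3.837979 rad.
Applying the spherical law of cosines for sides, sin φ₂ = sin φ₁ cos δ + cos φ₁ sin δ cos θ = -0.540608, so φ₂ = -32.7250°.
Δλ = atan2( sin θ sin δ cos φ₁ , cos δ − sin φ₁ sin φ₂ ) = atan2(-0.557052, 0.528246) = -0.811934 rad = -46.5204°.
Hence λ₂ = 121.7113° + -46.5204° = 75.1909°.

latitude -32.7250°, longitude 75.1909°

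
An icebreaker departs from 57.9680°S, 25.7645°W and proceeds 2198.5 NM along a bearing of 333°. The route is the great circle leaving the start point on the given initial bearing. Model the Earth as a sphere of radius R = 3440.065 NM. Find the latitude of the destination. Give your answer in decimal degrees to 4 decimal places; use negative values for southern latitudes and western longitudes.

δ = 2198.5/3440.065 = 0.639087 rad (36.6170°).
Start latitude φ₁ = -1.011732 rad; initial bearing θ = 5.811946 rad.
Applying the spherical law of cosines for sides, sin φ₂ = sin φ₁ cos δ + cos φ₁ sin δ cos θ = -0.398562, so φ₂ = -23.4883°.
Then Δλ = atan2(-0.143624, 0.464759) = -0.299720 rad, from sin θ sin δ cos φ₁ over cos δ − sin φ₁ sin φ₂.
Hence λ₂ = -25.7645° + -17.1727° = -42.9372°.

latitude -23.4883°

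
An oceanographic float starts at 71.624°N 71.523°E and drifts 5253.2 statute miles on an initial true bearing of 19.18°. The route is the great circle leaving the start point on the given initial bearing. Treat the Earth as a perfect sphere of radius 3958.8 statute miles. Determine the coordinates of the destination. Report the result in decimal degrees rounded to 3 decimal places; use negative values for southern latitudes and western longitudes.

δ = 5253.2/3958.8 = 1.326968 rad (76.0297°).
Converting: φ₁ = 1.250075 rad, θ = 0.334754 rad.
Applying the spherical law of cosines for sides, sin φ₂ = sin φ₁ cos δ + cos φ₁ sin δ cos θ = 0.518054, so φ₂ = 31.202°.
Then Δλ = atan2(0.100508, -0.250218) = 2.759637 rad, from sin θ sin δ cos φ₁ over cos δ − sin φ₁ sin φ₂.
λ₂ = 71.523° + 158.116° = 229.639°, normalized to (−180°, 180°] → -130.361°.

latitude 31.202°, longitude -130.361°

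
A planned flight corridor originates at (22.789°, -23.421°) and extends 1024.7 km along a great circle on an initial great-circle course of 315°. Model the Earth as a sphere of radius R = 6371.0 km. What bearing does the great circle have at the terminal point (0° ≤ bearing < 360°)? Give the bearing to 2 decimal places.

δ = 1024.7/6371 = 0.160838 rad (9.2153°).
Start latitude φ₁ = 0.397743 rad; initial bearing θ = 5.497787 rad.
Applying the spherical law of cosines for sides, sin φ₂ = sin φ₁ cos δ + cos φ₁ sin δ cos θ = 0.486740, so φ₂ = 29.127°.
For the longitude increment, Δλ = atan2( sin θ sin δ cos φ₁, cos δ − sin φ₁ sin φ₂ ) = atan2(-0.104400, 0.798560) = -7.448°.
Hence λ₂ = -23.421° + -7.448° = -30.869°.
The forward bearing on arrival equals the back-azimuth from the destination plus 180°.
Back-azimuth from P₂ (29.13°, -30.87°) to P₁ (22.79°, -23.42°), with Δλ' = λ₁ − λ₂ = 7.45°: atan2( sin Δλ' cos φ₁ , cos φ₂ sin φ₁ − sin φ₂ cos φ₁ cos Δλ' ) = 131.73°.
Final bearing = (131.73° + 180°) mod 360° = 311.73°.

final bearing 311.73°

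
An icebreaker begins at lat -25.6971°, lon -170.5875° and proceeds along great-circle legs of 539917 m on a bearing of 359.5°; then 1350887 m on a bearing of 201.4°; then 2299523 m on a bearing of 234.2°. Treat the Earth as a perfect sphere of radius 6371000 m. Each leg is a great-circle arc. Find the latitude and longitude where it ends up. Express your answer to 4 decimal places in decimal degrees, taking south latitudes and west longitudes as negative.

Apply the spherical direct solution leg by leg, carrying full precision between legs.
Leg 1: from (-25.6971°, -170.5875°), δ = 539917/6371000 = 0.084746 rad, θ = 359.5° → φ = -20.8417°, λ = -170.6328°.
Leg 2: from (-20.8417°, -170.6328°), δ = 1350887/6371000 = 0.212037 rad, θ = 201.4° → φ = -32.0690°, λ = -175.8318°.
Leg 3: from (-32.0690°, -175.8318°), δ = 2299523/6371000 = 0.360936 rad, θ = 234.2° → φ = -42.2050°, λ = 161.4204°.

latitude -42.2050°, longitude 161.4204°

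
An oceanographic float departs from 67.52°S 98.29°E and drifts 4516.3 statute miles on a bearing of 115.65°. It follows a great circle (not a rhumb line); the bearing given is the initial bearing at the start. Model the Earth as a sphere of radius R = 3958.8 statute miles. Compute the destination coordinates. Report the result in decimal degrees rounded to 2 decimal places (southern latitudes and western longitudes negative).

The arc subtends δ = 4516.3/3958.8 = 1.140826 rad at the centre.
Converting: φ₁ = -1.178446 rad, θ = 2.018473 rad.
sin φ₂ = sin φ₁ cos δ + cos φ₁ sin δ cos θ = (-0.924013)(0.416844) + (0.382361)(0.908978)(-0.432873) = -0.535618
φ₂ = asin(-0.535618) = -0.565239 rad = -32.39°.
Then Δλ = atan2(0.313308, -0.078073) = 1.815014 rad, from sin θ sin δ cos φ₁ over cos δ − sin φ₁ sin φ₂.
λ₂ = 98.29° + 103.99° = 202.28°, normalized to (−180°, 180°] → -157.72°.

latitude -32.39°, longitude -157.72°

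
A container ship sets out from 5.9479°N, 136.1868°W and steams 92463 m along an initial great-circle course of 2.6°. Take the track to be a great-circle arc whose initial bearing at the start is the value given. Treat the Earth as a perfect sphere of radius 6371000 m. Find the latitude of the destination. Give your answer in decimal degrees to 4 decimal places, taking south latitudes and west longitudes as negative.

latitude 6.7786°

The arc subtends δ = 92463/6371000 = 0.014513 rad at the centre.
Start latitude φ₁ = 0.103810 rad; initial bearing θ = 0.045379 rad.
sin φ₂ = sin φ₁ cos δ + cos φ₁ sin δ cos θ = (0.103624)(0.999895) + (0.994617)(0.014513)(0.998971) = 0.118033
φ₂ = asin(0.118033) = 0.118309 rad = 6.7786°.
Then Δλ = atan2(0.000655, 0.987664) = 0.000663 rad, from sin θ sin δ cos φ₁ over cos δ − sin φ₁ sin φ₂.
λ₂ = -136.1868° + 0.0380° = -136.1488°.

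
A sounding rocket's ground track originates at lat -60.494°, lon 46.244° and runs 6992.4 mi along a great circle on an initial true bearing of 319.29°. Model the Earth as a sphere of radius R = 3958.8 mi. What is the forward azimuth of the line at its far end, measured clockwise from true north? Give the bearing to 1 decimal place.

The arc subtends δ = 6992.4/3958.8 = 1.766293 rad at the centre.
With φ₁ = -60.494° = -1.055819 rad and θ = 319.29° = 5.572662 rad:
Destination latitude: φ₂ = arcsin( sin φ₁ cos δ + cos φ₁ sin δ cos θ ) = arcsin(0.535284) = 32.363°.
Then Δλ = atan2(-0.315114, 0.271607) = -0.859416 rad, from sin θ sin δ cos φ₁ over cos δ − sin φ₁ sin φ₂.
λ₂ = λ₁ + Δλ = -2.997°.
The forward bearing on arrival equals the back-azimuth from the destination plus 180°.
Back-azimuth from P₂ (32.4°, -3.0°) to P₁ (-60.5°, 46.2°), with Δλ' = λ₁ − λ₂ = 49.2°: atan2( sin Δλ' cos φ₁ , cos φ₂ sin φ₁ − sin φ₂ cos φ₁ cos Δλ' ) = 157.6°.
Final bearing = (157.6° + 180°) mod 360° = 337.6°.

final bearing 337.6°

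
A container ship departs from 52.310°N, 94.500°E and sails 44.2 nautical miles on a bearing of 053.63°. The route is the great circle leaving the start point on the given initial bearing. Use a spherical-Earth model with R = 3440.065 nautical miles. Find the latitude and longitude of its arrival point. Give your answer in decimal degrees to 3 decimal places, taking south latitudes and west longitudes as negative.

latitude 52.743°, longitude 95.479°

Angular distance δ = d/R = 44.2 / 3440.065 = 0.012849 rad.
Converting: φ₁ = 0.912982 rad, θ = 0.936020 rad.
Destination latitude: φ₂ = arcsin( sin φ₁ cos δ + cos φ₁ sin δ cos θ ) = arcsin(0.795923) = 52.743°.
Δλ = atan2( sin θ sin δ cos φ₁ , cos δ − sin φ₁ sin φ₂ ) = atan2(0.006325, 0.370079) = 0.017090 rad = 0.979°.
λ₂ = λ₁ + Δλ = 95.479°.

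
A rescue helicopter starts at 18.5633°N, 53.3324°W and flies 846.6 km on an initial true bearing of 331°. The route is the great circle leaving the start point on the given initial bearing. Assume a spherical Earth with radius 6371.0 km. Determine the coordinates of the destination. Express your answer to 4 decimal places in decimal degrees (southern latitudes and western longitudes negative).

latitude 25.1758°, longitude -57.4024°

δ = 846.6/6371 = 0.132883 rad (7.6137°).
Converting: φ₁ = 0.323991 rad, θ = 5.777040 rad.
sin φ₂ = sin φ₁ cos δ + cos φ₁ sin δ cos θ = (0.318352)(0.991184) + (0.947973)(0.132493)(0.874620) = 0.425397
φ₂ = asin(0.425397) = 0.439401 rad = 25.1758°.
For the longitude increment, Δλ = atan2( sin θ sin δ cos φ₁, cos δ − sin φ₁ sin φ₂ ) = atan2(-0.060892, 0.855758) = -4.0700°.
λ₂ = -53.3324° + -4.0700° = -57.4024°.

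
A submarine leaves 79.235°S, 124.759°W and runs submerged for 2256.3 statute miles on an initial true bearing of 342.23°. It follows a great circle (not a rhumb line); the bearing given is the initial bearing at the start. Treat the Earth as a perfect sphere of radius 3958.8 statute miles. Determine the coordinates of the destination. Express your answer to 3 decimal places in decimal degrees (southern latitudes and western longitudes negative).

latitude -46.982°, longitude -138.727°

The arc subtends δ = 2256.3/3958.8 = 0.569945 rad at the centre.
Converting: φ₁ = -1.382912 rad, θ = 5.973040 rad.
sin φ₂ = sin φ₁ cos δ + cos φ₁ sin δ cos θ = (-0.982402)(0.841930) + (0.186781)(0.539586)(0.952289) = -0.731138
φ₂ = asin(-0.731138) = -0.819988 rad = -46.982°.
For the longitude increment, Δλ = atan2( sin θ sin δ cos φ₁, cos δ − sin φ₁ sin φ₂ ) = atan2(-0.030759, 0.123660) = -13.968°.
Hence λ₂ = -124.759° + -13.968° = -138.727°.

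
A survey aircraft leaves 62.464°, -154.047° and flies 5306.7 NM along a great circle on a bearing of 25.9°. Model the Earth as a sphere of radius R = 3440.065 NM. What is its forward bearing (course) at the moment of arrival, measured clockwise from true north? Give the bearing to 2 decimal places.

The arc subtends δ = 5306.7/3440.065 = 1.542616 rad at the centre.
With φ₁ = 62.464° = 1.090202 rad and θ = 25.9° = 0.452040 rad:
Applying the spherical law of cosines for sides, sin φ₂ = sin φ₁ cos δ + cos φ₁ sin δ cos θ = 0.440690, so φ₂ = 26.148°.
For the longitude increment, Δλ = atan2( sin θ sin δ cos φ₁, cos δ − sin φ₁ sin φ₂ ) = atan2(0.201856, -0.362593) = 150.895°.
λ₂ = λ₁ + Δλ = -3.152°.
The forward bearing on arrival equals the back-azimuth from the destination plus 180°.
Back-azimuth from P₂ (26.15°, -3.15°) to P₁ (62.46°, -154.05°), with Δλ' = λ₁ − λ₂ = -150.90°: atan2( sin Δλ' cos φ₁ , cos φ₂ sin φ₁ − sin φ₂ cos φ₁ cos Δλ' ) = 347.00°.
Final bearing = (347.00° + 180°) mod 360° = 167.00°.

final bearing 167.00°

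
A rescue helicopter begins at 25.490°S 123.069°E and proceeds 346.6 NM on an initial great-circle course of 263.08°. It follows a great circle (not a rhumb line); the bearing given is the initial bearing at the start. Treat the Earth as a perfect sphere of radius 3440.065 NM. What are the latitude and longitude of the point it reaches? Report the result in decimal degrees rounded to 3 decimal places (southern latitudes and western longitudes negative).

Central angle δ = d/R = 0.100754 rad.
Converting: φ₁ = -0.444884 rad, θ = 4.591612 rad.
Applying the spherical law of cosines for sides, sin φ₂ = sin φ₁ cos δ + cos φ₁ sin δ cos θ = -0.439110, so φ₂ = -26.047°.
For the longitude increment, Δλ = atan2( sin θ sin δ cos φ₁, cos δ − sin φ₁ sin φ₂ ) = atan2(-0.090131, 0.805956) = -6.381°.
λ₂ = λ₁ + Δλ = 116.688°.

latitude -26.047°, longitude 116.688°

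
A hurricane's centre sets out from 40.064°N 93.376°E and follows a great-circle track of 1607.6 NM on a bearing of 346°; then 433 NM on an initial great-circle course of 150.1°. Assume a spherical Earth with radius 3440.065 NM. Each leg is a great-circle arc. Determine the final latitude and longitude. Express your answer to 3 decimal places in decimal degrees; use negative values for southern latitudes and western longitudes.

latitude 58.943°, longitude 85.172°

Apply the spherical direct solution leg by leg, carrying full precision between legs.
Leg 1: from (40.064°, 93.376°), δ = 1607.6/3440.065 = 0.467317 rad, θ = 346° → φ = 65.390°, λ = 78.205°.
Leg 2: from (65.390°, 78.205°), δ = 433/3440.065 = 0.125870 rad, θ = 150.1° → φ = 58.943°, λ = 85.172°.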